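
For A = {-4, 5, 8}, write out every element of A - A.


A - A = {a - a' : a, a' ∈ A}.
Compute a - a' for each ordered pair (a, a'):
a = -4: -4--4=0, -4-5=-9, -4-8=-12
a = 5: 5--4=9, 5-5=0, 5-8=-3
a = 8: 8--4=12, 8-5=3, 8-8=0
Collecting distinct values (and noting 0 appears from a-a):
A - A = {-12, -9, -3, 0, 3, 9, 12}
|A - A| = 7

A - A = {-12, -9, -3, 0, 3, 9, 12}


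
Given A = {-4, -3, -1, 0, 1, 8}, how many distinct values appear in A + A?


A + A = {a + a' : a, a' ∈ A}; |A| = 6.
General bounds: 2|A| - 1 ≤ |A + A| ≤ |A|(|A|+1)/2, i.e. 11 ≤ |A + A| ≤ 21.
Lower bound 2|A|-1 is attained iff A is an arithmetic progression.
Enumerate sums a + a' for a ≤ a' (symmetric, so this suffices):
a = -4: -4+-4=-8, -4+-3=-7, -4+-1=-5, -4+0=-4, -4+1=-3, -4+8=4
a = -3: -3+-3=-6, -3+-1=-4, -3+0=-3, -3+1=-2, -3+8=5
a = -1: -1+-1=-2, -1+0=-1, -1+1=0, -1+8=7
a = 0: 0+0=0, 0+1=1, 0+8=8
a = 1: 1+1=2, 1+8=9
a = 8: 8+8=16
Distinct sums: {-8, -7, -6, -5, -4, -3, -2, -1, 0, 1, 2, 4, 5, 7, 8, 9, 16}
|A + A| = 17

|A + A| = 17


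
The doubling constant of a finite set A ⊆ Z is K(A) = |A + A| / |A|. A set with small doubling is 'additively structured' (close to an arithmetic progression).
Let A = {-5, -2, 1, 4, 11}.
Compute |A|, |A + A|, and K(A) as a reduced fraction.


|A| = 5.
Compute A + A by enumerating all 25 pairs.
A + A = {-10, -7, -4, -1, 2, 5, 6, 8, 9, 12, 15, 22}, so |A + A| = 12.
K = |A + A| / |A| = 12/5 (already in lowest terms) ≈ 2.4000.
Reference: AP of size 5 gives K = 9/5 ≈ 1.8000; a fully generic set of size 5 gives K ≈ 3.0000.

|A| = 5, |A + A| = 12, K = 12/5.


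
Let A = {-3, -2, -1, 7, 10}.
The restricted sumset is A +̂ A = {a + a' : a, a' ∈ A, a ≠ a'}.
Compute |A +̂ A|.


Restricted sumset: A +̂ A = {a + a' : a ∈ A, a' ∈ A, a ≠ a'}.
Equivalently, take A + A and drop any sum 2a that is achievable ONLY as a + a for a ∈ A (i.e. sums representable only with equal summands).
Enumerate pairs (a, a') with a < a' (symmetric, so each unordered pair gives one sum; this covers all a ≠ a'):
  -3 + -2 = -5
  -3 + -1 = -4
  -3 + 7 = 4
  -3 + 10 = 7
  -2 + -1 = -3
  -2 + 7 = 5
  -2 + 10 = 8
  -1 + 7 = 6
  -1 + 10 = 9
  7 + 10 = 17
Collected distinct sums: {-5, -4, -3, 4, 5, 6, 7, 8, 9, 17}
|A +̂ A| = 10
(Reference bound: |A +̂ A| ≥ 2|A| - 3 for |A| ≥ 2, with |A| = 5 giving ≥ 7.)

|A +̂ A| = 10


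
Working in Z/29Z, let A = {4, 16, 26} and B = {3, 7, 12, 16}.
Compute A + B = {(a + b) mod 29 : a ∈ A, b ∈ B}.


Work in Z/29Z: reduce every sum a + b modulo 29.
Enumerate all 12 pairs:
a = 4: 4+3=7, 4+7=11, 4+12=16, 4+16=20
a = 16: 16+3=19, 16+7=23, 16+12=28, 16+16=3
a = 26: 26+3=0, 26+7=4, 26+12=9, 26+16=13
Distinct residues collected: {0, 3, 4, 7, 9, 11, 13, 16, 19, 20, 23, 28}
|A + B| = 12 (out of 29 total residues).

A + B = {0, 3, 4, 7, 9, 11, 13, 16, 19, 20, 23, 28}


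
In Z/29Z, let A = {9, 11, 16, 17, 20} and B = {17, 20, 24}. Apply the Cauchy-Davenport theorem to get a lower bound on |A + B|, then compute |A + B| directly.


Cauchy-Davenport: |A + B| ≥ min(p, |A| + |B| - 1) for A, B nonempty in Z/pZ.
|A| = 5, |B| = 3, p = 29.
CD lower bound = min(29, 5 + 3 - 1) = min(29, 7) = 7.
Compute A + B mod 29 directly:
a = 9: 9+17=26, 9+20=0, 9+24=4
a = 11: 11+17=28, 11+20=2, 11+24=6
a = 16: 16+17=4, 16+20=7, 16+24=11
a = 17: 17+17=5, 17+20=8, 17+24=12
a = 20: 20+17=8, 20+20=11, 20+24=15
A + B = {0, 2, 4, 5, 6, 7, 8, 11, 12, 15, 26, 28}, so |A + B| = 12.
Verify: 12 ≥ 7? Yes ✓.

CD lower bound = 7, actual |A + B| = 12.


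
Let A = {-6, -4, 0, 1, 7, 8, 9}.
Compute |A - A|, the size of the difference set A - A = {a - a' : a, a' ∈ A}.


A - A = {a - a' : a, a' ∈ A}; |A| = 7.
Bounds: 2|A|-1 ≤ |A - A| ≤ |A|² - |A| + 1, i.e. 13 ≤ |A - A| ≤ 43.
Note: 0 ∈ A - A always (from a - a). The set is symmetric: if d ∈ A - A then -d ∈ A - A.
Enumerate nonzero differences d = a - a' with a > a' (then include -d):
Positive differences: {1, 2, 4, 5, 6, 7, 8, 9, 11, 12, 13, 14, 15}
Full difference set: {0} ∪ (positive diffs) ∪ (negative diffs).
|A - A| = 1 + 2·13 = 27 (matches direct enumeration: 27).

|A - A| = 27


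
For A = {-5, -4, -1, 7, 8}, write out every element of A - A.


A - A = {a - a' : a, a' ∈ A}.
Compute a - a' for each ordered pair (a, a'):
a = -5: -5--5=0, -5--4=-1, -5--1=-4, -5-7=-12, -5-8=-13
a = -4: -4--5=1, -4--4=0, -4--1=-3, -4-7=-11, -4-8=-12
a = -1: -1--5=4, -1--4=3, -1--1=0, -1-7=-8, -1-8=-9
a = 7: 7--5=12, 7--4=11, 7--1=8, 7-7=0, 7-8=-1
a = 8: 8--5=13, 8--4=12, 8--1=9, 8-7=1, 8-8=0
Collecting distinct values (and noting 0 appears from a-a):
A - A = {-13, -12, -11, -9, -8, -4, -3, -1, 0, 1, 3, 4, 8, 9, 11, 12, 13}
|A - A| = 17

A - A = {-13, -12, -11, -9, -8, -4, -3, -1, 0, 1, 3, 4, 8, 9, 11, 12, 13}


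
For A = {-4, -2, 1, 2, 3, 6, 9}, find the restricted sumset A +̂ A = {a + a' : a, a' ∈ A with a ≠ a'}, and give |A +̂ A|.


Restricted sumset: A +̂ A = {a + a' : a ∈ A, a' ∈ A, a ≠ a'}.
Equivalently, take A + A and drop any sum 2a that is achievable ONLY as a + a for a ∈ A (i.e. sums representable only with equal summands).
Enumerate pairs (a, a') with a < a' (symmetric, so each unordered pair gives one sum; this covers all a ≠ a'):
  -4 + -2 = -6
  -4 + 1 = -3
  -4 + 2 = -2
  -4 + 3 = -1
  -4 + 6 = 2
  -4 + 9 = 5
  -2 + 1 = -1
  -2 + 2 = 0
  -2 + 3 = 1
  -2 + 6 = 4
  -2 + 9 = 7
  1 + 2 = 3
  1 + 3 = 4
  1 + 6 = 7
  1 + 9 = 10
  2 + 3 = 5
  2 + 6 = 8
  2 + 9 = 11
  3 + 6 = 9
  3 + 9 = 12
  6 + 9 = 15
Collected distinct sums: {-6, -3, -2, -1, 0, 1, 2, 3, 4, 5, 7, 8, 9, 10, 11, 12, 15}
|A +̂ A| = 17
(Reference bound: |A +̂ A| ≥ 2|A| - 3 for |A| ≥ 2, with |A| = 7 giving ≥ 11.)

|A +̂ A| = 17


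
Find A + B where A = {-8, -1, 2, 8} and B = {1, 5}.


A + B = {a + b : a ∈ A, b ∈ B}.
Enumerate all |A|·|B| = 4·2 = 8 pairs (a, b) and collect distinct sums.
a = -8: -8+1=-7, -8+5=-3
a = -1: -1+1=0, -1+5=4
a = 2: 2+1=3, 2+5=7
a = 8: 8+1=9, 8+5=13
Collecting distinct sums: A + B = {-7, -3, 0, 3, 4, 7, 9, 13}
|A + B| = 8

A + B = {-7, -3, 0, 3, 4, 7, 9, 13}


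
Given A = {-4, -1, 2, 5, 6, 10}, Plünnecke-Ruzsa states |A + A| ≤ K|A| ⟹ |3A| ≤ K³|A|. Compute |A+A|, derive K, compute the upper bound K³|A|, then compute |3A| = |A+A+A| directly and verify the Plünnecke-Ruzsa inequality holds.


|A| = 6.
Step 1: Compute A + A by enumerating all 36 pairs.
A + A = {-8, -5, -2, 1, 2, 4, 5, 6, 7, 8, 9, 10, 11, 12, 15, 16, 20}, so |A + A| = 17.
Step 2: Doubling constant K = |A + A|/|A| = 17/6 = 17/6 ≈ 2.8333.
Step 3: Plünnecke-Ruzsa gives |3A| ≤ K³·|A| = (2.8333)³ · 6 ≈ 136.4722.
Step 4: Compute 3A = A + A + A directly by enumerating all triples (a,b,c) ∈ A³; |3A| = 31.
Step 5: Check 31 ≤ 136.4722? Yes ✓.

K = 17/6, Plünnecke-Ruzsa bound K³|A| ≈ 136.4722, |3A| = 31, inequality holds.


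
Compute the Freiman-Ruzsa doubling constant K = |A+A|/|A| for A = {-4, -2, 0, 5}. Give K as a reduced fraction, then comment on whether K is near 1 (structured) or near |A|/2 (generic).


|A| = 4.
Compute A + A by enumerating all 16 pairs.
A + A = {-8, -6, -4, -2, 0, 1, 3, 5, 10}, so |A + A| = 9.
K = |A + A| / |A| = 9/4 (already in lowest terms) ≈ 2.2500.
Reference: AP of size 4 gives K = 7/4 ≈ 1.7500; a fully generic set of size 4 gives K ≈ 2.5000.

|A| = 4, |A + A| = 9, K = 9/4.


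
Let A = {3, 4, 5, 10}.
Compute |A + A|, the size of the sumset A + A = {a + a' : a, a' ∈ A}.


A + A = {a + a' : a, a' ∈ A}; |A| = 4.
General bounds: 2|A| - 1 ≤ |A + A| ≤ |A|(|A|+1)/2, i.e. 7 ≤ |A + A| ≤ 10.
Lower bound 2|A|-1 is attained iff A is an arithmetic progression.
Enumerate sums a + a' for a ≤ a' (symmetric, so this suffices):
a = 3: 3+3=6, 3+4=7, 3+5=8, 3+10=13
a = 4: 4+4=8, 4+5=9, 4+10=14
a = 5: 5+5=10, 5+10=15
a = 10: 10+10=20
Distinct sums: {6, 7, 8, 9, 10, 13, 14, 15, 20}
|A + A| = 9

|A + A| = 9


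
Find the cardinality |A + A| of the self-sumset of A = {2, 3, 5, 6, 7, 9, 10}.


A + A = {a + a' : a, a' ∈ A}; |A| = 7.
General bounds: 2|A| - 1 ≤ |A + A| ≤ |A|(|A|+1)/2, i.e. 13 ≤ |A + A| ≤ 28.
Lower bound 2|A|-1 is attained iff A is an arithmetic progression.
Enumerate sums a + a' for a ≤ a' (symmetric, so this suffices):
a = 2: 2+2=4, 2+3=5, 2+5=7, 2+6=8, 2+7=9, 2+9=11, 2+10=12
a = 3: 3+3=6, 3+5=8, 3+6=9, 3+7=10, 3+9=12, 3+10=13
a = 5: 5+5=10, 5+6=11, 5+7=12, 5+9=14, 5+10=15
a = 6: 6+6=12, 6+7=13, 6+9=15, 6+10=16
a = 7: 7+7=14, 7+9=16, 7+10=17
a = 9: 9+9=18, 9+10=19
a = 10: 10+10=20
Distinct sums: {4, 5, 6, 7, 8, 9, 10, 11, 12, 13, 14, 15, 16, 17, 18, 19, 20}
|A + A| = 17

|A + A| = 17


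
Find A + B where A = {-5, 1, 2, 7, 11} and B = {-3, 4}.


A + B = {a + b : a ∈ A, b ∈ B}.
Enumerate all |A|·|B| = 5·2 = 10 pairs (a, b) and collect distinct sums.
a = -5: -5+-3=-8, -5+4=-1
a = 1: 1+-3=-2, 1+4=5
a = 2: 2+-3=-1, 2+4=6
a = 7: 7+-3=4, 7+4=11
a = 11: 11+-3=8, 11+4=15
Collecting distinct sums: A + B = {-8, -2, -1, 4, 5, 6, 8, 11, 15}
|A + B| = 9

A + B = {-8, -2, -1, 4, 5, 6, 8, 11, 15}


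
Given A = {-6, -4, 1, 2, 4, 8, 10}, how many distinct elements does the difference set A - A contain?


A - A = {a - a' : a, a' ∈ A}; |A| = 7.
Bounds: 2|A|-1 ≤ |A - A| ≤ |A|² - |A| + 1, i.e. 13 ≤ |A - A| ≤ 43.
Note: 0 ∈ A - A always (from a - a). The set is symmetric: if d ∈ A - A then -d ∈ A - A.
Enumerate nonzero differences d = a - a' with a > a' (then include -d):
Positive differences: {1, 2, 3, 4, 5, 6, 7, 8, 9, 10, 12, 14, 16}
Full difference set: {0} ∪ (positive diffs) ∪ (negative diffs).
|A - A| = 1 + 2·13 = 27 (matches direct enumeration: 27).

|A - A| = 27


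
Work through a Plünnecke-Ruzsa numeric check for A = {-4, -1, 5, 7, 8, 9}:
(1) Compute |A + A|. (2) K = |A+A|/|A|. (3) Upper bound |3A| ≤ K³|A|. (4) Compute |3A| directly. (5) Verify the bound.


|A| = 6.
Step 1: Compute A + A by enumerating all 36 pairs.
A + A = {-8, -5, -2, 1, 3, 4, 5, 6, 7, 8, 10, 12, 13, 14, 15, 16, 17, 18}, so |A + A| = 18.
Step 2: Doubling constant K = |A + A|/|A| = 18/6 = 18/6 ≈ 3.0000.
Step 3: Plünnecke-Ruzsa gives |3A| ≤ K³·|A| = (3.0000)³ · 6 ≈ 162.0000.
Step 4: Compute 3A = A + A + A directly by enumerating all triples (a,b,c) ∈ A³; |3A| = 33.
Step 5: Check 33 ≤ 162.0000? Yes ✓.

K = 18/6, Plünnecke-Ruzsa bound K³|A| ≈ 162.0000, |3A| = 33, inequality holds.


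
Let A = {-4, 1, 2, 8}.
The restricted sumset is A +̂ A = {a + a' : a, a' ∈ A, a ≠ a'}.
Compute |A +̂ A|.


Restricted sumset: A +̂ A = {a + a' : a ∈ A, a' ∈ A, a ≠ a'}.
Equivalently, take A + A and drop any sum 2a that is achievable ONLY as a + a for a ∈ A (i.e. sums representable only with equal summands).
Enumerate pairs (a, a') with a < a' (symmetric, so each unordered pair gives one sum; this covers all a ≠ a'):
  -4 + 1 = -3
  -4 + 2 = -2
  -4 + 8 = 4
  1 + 2 = 3
  1 + 8 = 9
  2 + 8 = 10
Collected distinct sums: {-3, -2, 3, 4, 9, 10}
|A +̂ A| = 6
(Reference bound: |A +̂ A| ≥ 2|A| - 3 for |A| ≥ 2, with |A| = 4 giving ≥ 5.)

|A +̂ A| = 6


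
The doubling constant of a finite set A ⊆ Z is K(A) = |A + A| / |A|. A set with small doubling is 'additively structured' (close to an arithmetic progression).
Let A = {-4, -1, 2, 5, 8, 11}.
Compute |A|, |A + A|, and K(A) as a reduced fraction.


|A| = 6.
Compute A + A by enumerating all 36 pairs.
A + A = {-8, -5, -2, 1, 4, 7, 10, 13, 16, 19, 22}, so |A + A| = 11.
K = |A + A| / |A| = 11/6 (already in lowest terms) ≈ 1.8333.
Reference: AP of size 6 gives K = 11/6 ≈ 1.8333; a fully generic set of size 6 gives K ≈ 3.5000.

|A| = 6, |A + A| = 11, K = 11/6.


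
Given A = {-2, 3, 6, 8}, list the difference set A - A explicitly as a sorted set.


A - A = {a - a' : a, a' ∈ A}.
Compute a - a' for each ordered pair (a, a'):
a = -2: -2--2=0, -2-3=-5, -2-6=-8, -2-8=-10
a = 3: 3--2=5, 3-3=0, 3-6=-3, 3-8=-5
a = 6: 6--2=8, 6-3=3, 6-6=0, 6-8=-2
a = 8: 8--2=10, 8-3=5, 8-6=2, 8-8=0
Collecting distinct values (and noting 0 appears from a-a):
A - A = {-10, -8, -5, -3, -2, 0, 2, 3, 5, 8, 10}
|A - A| = 11

A - A = {-10, -8, -5, -3, -2, 0, 2, 3, 5, 8, 10}


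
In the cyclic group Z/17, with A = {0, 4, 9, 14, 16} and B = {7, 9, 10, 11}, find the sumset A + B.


Work in Z/17Z: reduce every sum a + b modulo 17.
Enumerate all 20 pairs:
a = 0: 0+7=7, 0+9=9, 0+10=10, 0+11=11
a = 4: 4+7=11, 4+9=13, 4+10=14, 4+11=15
a = 9: 9+7=16, 9+9=1, 9+10=2, 9+11=3
a = 14: 14+7=4, 14+9=6, 14+10=7, 14+11=8
a = 16: 16+7=6, 16+9=8, 16+10=9, 16+11=10
Distinct residues collected: {1, 2, 3, 4, 6, 7, 8, 9, 10, 11, 13, 14, 15, 16}
|A + B| = 14 (out of 17 total residues).

A + B = {1, 2, 3, 4, 6, 7, 8, 9, 10, 11, 13, 14, 15, 16}


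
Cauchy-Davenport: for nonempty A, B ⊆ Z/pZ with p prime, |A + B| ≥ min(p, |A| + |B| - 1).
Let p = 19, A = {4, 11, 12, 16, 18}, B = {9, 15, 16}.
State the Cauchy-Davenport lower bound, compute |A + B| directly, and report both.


Cauchy-Davenport: |A + B| ≥ min(p, |A| + |B| - 1) for A, B nonempty in Z/pZ.
|A| = 5, |B| = 3, p = 19.
CD lower bound = min(19, 5 + 3 - 1) = min(19, 7) = 7.
Compute A + B mod 19 directly:
a = 4: 4+9=13, 4+15=0, 4+16=1
a = 11: 11+9=1, 11+15=7, 11+16=8
a = 12: 12+9=2, 12+15=8, 12+16=9
a = 16: 16+9=6, 16+15=12, 16+16=13
a = 18: 18+9=8, 18+15=14, 18+16=15
A + B = {0, 1, 2, 6, 7, 8, 9, 12, 13, 14, 15}, so |A + B| = 11.
Verify: 11 ≥ 7? Yes ✓.

CD lower bound = 7, actual |A + B| = 11.


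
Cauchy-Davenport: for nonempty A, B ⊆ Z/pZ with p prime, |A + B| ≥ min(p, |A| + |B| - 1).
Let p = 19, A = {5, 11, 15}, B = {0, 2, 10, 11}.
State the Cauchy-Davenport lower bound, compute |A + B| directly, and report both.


Cauchy-Davenport: |A + B| ≥ min(p, |A| + |B| - 1) for A, B nonempty in Z/pZ.
|A| = 3, |B| = 4, p = 19.
CD lower bound = min(19, 3 + 4 - 1) = min(19, 6) = 6.
Compute A + B mod 19 directly:
a = 5: 5+0=5, 5+2=7, 5+10=15, 5+11=16
a = 11: 11+0=11, 11+2=13, 11+10=2, 11+11=3
a = 15: 15+0=15, 15+2=17, 15+10=6, 15+11=7
A + B = {2, 3, 5, 6, 7, 11, 13, 15, 16, 17}, so |A + B| = 10.
Verify: 10 ≥ 6? Yes ✓.

CD lower bound = 6, actual |A + B| = 10.


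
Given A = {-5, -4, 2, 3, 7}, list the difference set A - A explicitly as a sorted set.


A - A = {a - a' : a, a' ∈ A}.
Compute a - a' for each ordered pair (a, a'):
a = -5: -5--5=0, -5--4=-1, -5-2=-7, -5-3=-8, -5-7=-12
a = -4: -4--5=1, -4--4=0, -4-2=-6, -4-3=-7, -4-7=-11
a = 2: 2--5=7, 2--4=6, 2-2=0, 2-3=-1, 2-7=-5
a = 3: 3--5=8, 3--4=7, 3-2=1, 3-3=0, 3-7=-4
a = 7: 7--5=12, 7--4=11, 7-2=5, 7-3=4, 7-7=0
Collecting distinct values (and noting 0 appears from a-a):
A - A = {-12, -11, -8, -7, -6, -5, -4, -1, 0, 1, 4, 5, 6, 7, 8, 11, 12}
|A - A| = 17

A - A = {-12, -11, -8, -7, -6, -5, -4, -1, 0, 1, 4, 5, 6, 7, 8, 11, 12}


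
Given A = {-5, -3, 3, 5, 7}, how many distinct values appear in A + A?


A + A = {a + a' : a, a' ∈ A}; |A| = 5.
General bounds: 2|A| - 1 ≤ |A + A| ≤ |A|(|A|+1)/2, i.e. 9 ≤ |A + A| ≤ 15.
Lower bound 2|A|-1 is attained iff A is an arithmetic progression.
Enumerate sums a + a' for a ≤ a' (symmetric, so this suffices):
a = -5: -5+-5=-10, -5+-3=-8, -5+3=-2, -5+5=0, -5+7=2
a = -3: -3+-3=-6, -3+3=0, -3+5=2, -3+7=4
a = 3: 3+3=6, 3+5=8, 3+7=10
a = 5: 5+5=10, 5+7=12
a = 7: 7+7=14
Distinct sums: {-10, -8, -6, -2, 0, 2, 4, 6, 8, 10, 12, 14}
|A + A| = 12

|A + A| = 12


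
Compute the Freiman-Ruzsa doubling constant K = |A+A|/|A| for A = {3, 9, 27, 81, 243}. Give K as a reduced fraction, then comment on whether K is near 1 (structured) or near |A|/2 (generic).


|A| = 5.
Compute A + A by enumerating all 25 pairs.
A + A = {6, 12, 18, 30, 36, 54, 84, 90, 108, 162, 246, 252, 270, 324, 486}, so |A + A| = 15.
K = |A + A| / |A| = 15/5 = 3/1 ≈ 3.0000.
Reference: AP of size 5 gives K = 9/5 ≈ 1.8000; a fully generic set of size 5 gives K ≈ 3.0000.

|A| = 5, |A + A| = 15, K = 15/5 = 3/1.


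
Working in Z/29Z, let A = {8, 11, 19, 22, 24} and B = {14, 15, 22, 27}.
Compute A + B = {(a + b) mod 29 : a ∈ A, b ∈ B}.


Work in Z/29Z: reduce every sum a + b modulo 29.
Enumerate all 20 pairs:
a = 8: 8+14=22, 8+15=23, 8+22=1, 8+27=6
a = 11: 11+14=25, 11+15=26, 11+22=4, 11+27=9
a = 19: 19+14=4, 19+15=5, 19+22=12, 19+27=17
a = 22: 22+14=7, 22+15=8, 22+22=15, 22+27=20
a = 24: 24+14=9, 24+15=10, 24+22=17, 24+27=22
Distinct residues collected: {1, 4, 5, 6, 7, 8, 9, 10, 12, 15, 17, 20, 22, 23, 25, 26}
|A + B| = 16 (out of 29 total residues).

A + B = {1, 4, 5, 6, 7, 8, 9, 10, 12, 15, 17, 20, 22, 23, 25, 26}


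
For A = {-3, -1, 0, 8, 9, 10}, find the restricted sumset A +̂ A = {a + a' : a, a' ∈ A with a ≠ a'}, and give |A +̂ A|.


Restricted sumset: A +̂ A = {a + a' : a ∈ A, a' ∈ A, a ≠ a'}.
Equivalently, take A + A and drop any sum 2a that is achievable ONLY as a + a for a ∈ A (i.e. sums representable only with equal summands).
Enumerate pairs (a, a') with a < a' (symmetric, so each unordered pair gives one sum; this covers all a ≠ a'):
  -3 + -1 = -4
  -3 + 0 = -3
  -3 + 8 = 5
  -3 + 9 = 6
  -3 + 10 = 7
  -1 + 0 = -1
  -1 + 8 = 7
  -1 + 9 = 8
  -1 + 10 = 9
  0 + 8 = 8
  0 + 9 = 9
  0 + 10 = 10
  8 + 9 = 17
  8 + 10 = 18
  9 + 10 = 19
Collected distinct sums: {-4, -3, -1, 5, 6, 7, 8, 9, 10, 17, 18, 19}
|A +̂ A| = 12
(Reference bound: |A +̂ A| ≥ 2|A| - 3 for |A| ≥ 2, with |A| = 6 giving ≥ 9.)

|A +̂ A| = 12


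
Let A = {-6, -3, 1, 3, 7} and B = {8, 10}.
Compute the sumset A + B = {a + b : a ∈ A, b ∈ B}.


A + B = {a + b : a ∈ A, b ∈ B}.
Enumerate all |A|·|B| = 5·2 = 10 pairs (a, b) and collect distinct sums.
a = -6: -6+8=2, -6+10=4
a = -3: -3+8=5, -3+10=7
a = 1: 1+8=9, 1+10=11
a = 3: 3+8=11, 3+10=13
a = 7: 7+8=15, 7+10=17
Collecting distinct sums: A + B = {2, 4, 5, 7, 9, 11, 13, 15, 17}
|A + B| = 9

A + B = {2, 4, 5, 7, 9, 11, 13, 15, 17}


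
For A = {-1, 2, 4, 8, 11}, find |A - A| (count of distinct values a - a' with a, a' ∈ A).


A - A = {a - a' : a, a' ∈ A}; |A| = 5.
Bounds: 2|A|-1 ≤ |A - A| ≤ |A|² - |A| + 1, i.e. 9 ≤ |A - A| ≤ 21.
Note: 0 ∈ A - A always (from a - a). The set is symmetric: if d ∈ A - A then -d ∈ A - A.
Enumerate nonzero differences d = a - a' with a > a' (then include -d):
Positive differences: {2, 3, 4, 5, 6, 7, 9, 12}
Full difference set: {0} ∪ (positive diffs) ∪ (negative diffs).
|A - A| = 1 + 2·8 = 17 (matches direct enumeration: 17).

|A - A| = 17


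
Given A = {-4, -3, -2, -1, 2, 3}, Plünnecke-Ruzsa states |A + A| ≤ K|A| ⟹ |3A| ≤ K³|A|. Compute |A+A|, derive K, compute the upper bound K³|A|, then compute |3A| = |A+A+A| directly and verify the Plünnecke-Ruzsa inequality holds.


|A| = 6.
Step 1: Compute A + A by enumerating all 36 pairs.
A + A = {-8, -7, -6, -5, -4, -3, -2, -1, 0, 1, 2, 4, 5, 6}, so |A + A| = 14.
Step 2: Doubling constant K = |A + A|/|A| = 14/6 = 14/6 ≈ 2.3333.
Step 3: Plünnecke-Ruzsa gives |3A| ≤ K³·|A| = (2.3333)³ · 6 ≈ 76.2222.
Step 4: Compute 3A = A + A + A directly by enumerating all triples (a,b,c) ∈ A³; |3A| = 22.
Step 5: Check 22 ≤ 76.2222? Yes ✓.

K = 14/6, Plünnecke-Ruzsa bound K³|A| ≈ 76.2222, |3A| = 22, inequality holds.


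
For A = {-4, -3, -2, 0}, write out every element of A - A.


A - A = {a - a' : a, a' ∈ A}.
Compute a - a' for each ordered pair (a, a'):
a = -4: -4--4=0, -4--3=-1, -4--2=-2, -4-0=-4
a = -3: -3--4=1, -3--3=0, -3--2=-1, -3-0=-3
a = -2: -2--4=2, -2--3=1, -2--2=0, -2-0=-2
a = 0: 0--4=4, 0--3=3, 0--2=2, 0-0=0
Collecting distinct values (and noting 0 appears from a-a):
A - A = {-4, -3, -2, -1, 0, 1, 2, 3, 4}
|A - A| = 9

A - A = {-4, -3, -2, -1, 0, 1, 2, 3, 4}


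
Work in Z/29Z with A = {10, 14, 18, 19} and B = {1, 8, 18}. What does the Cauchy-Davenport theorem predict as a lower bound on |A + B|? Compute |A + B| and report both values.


Cauchy-Davenport: |A + B| ≥ min(p, |A| + |B| - 1) for A, B nonempty in Z/pZ.
|A| = 4, |B| = 3, p = 29.
CD lower bound = min(29, 4 + 3 - 1) = min(29, 6) = 6.
Compute A + B mod 29 directly:
a = 10: 10+1=11, 10+8=18, 10+18=28
a = 14: 14+1=15, 14+8=22, 14+18=3
a = 18: 18+1=19, 18+8=26, 18+18=7
a = 19: 19+1=20, 19+8=27, 19+18=8
A + B = {3, 7, 8, 11, 15, 18, 19, 20, 22, 26, 27, 28}, so |A + B| = 12.
Verify: 12 ≥ 6? Yes ✓.

CD lower bound = 6, actual |A + B| = 12.


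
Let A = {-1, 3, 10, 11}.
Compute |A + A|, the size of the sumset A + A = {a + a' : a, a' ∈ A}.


A + A = {a + a' : a, a' ∈ A}; |A| = 4.
General bounds: 2|A| - 1 ≤ |A + A| ≤ |A|(|A|+1)/2, i.e. 7 ≤ |A + A| ≤ 10.
Lower bound 2|A|-1 is attained iff A is an arithmetic progression.
Enumerate sums a + a' for a ≤ a' (symmetric, so this suffices):
a = -1: -1+-1=-2, -1+3=2, -1+10=9, -1+11=10
a = 3: 3+3=6, 3+10=13, 3+11=14
a = 10: 10+10=20, 10+11=21
a = 11: 11+11=22
Distinct sums: {-2, 2, 6, 9, 10, 13, 14, 20, 21, 22}
|A + A| = 10

|A + A| = 10


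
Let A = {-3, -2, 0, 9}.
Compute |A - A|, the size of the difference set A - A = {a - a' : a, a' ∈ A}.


A - A = {a - a' : a, a' ∈ A}; |A| = 4.
Bounds: 2|A|-1 ≤ |A - A| ≤ |A|² - |A| + 1, i.e. 7 ≤ |A - A| ≤ 13.
Note: 0 ∈ A - A always (from a - a). The set is symmetric: if d ∈ A - A then -d ∈ A - A.
Enumerate nonzero differences d = a - a' with a > a' (then include -d):
Positive differences: {1, 2, 3, 9, 11, 12}
Full difference set: {0} ∪ (positive diffs) ∪ (negative diffs).
|A - A| = 1 + 2·6 = 13 (matches direct enumeration: 13).

|A - A| = 13


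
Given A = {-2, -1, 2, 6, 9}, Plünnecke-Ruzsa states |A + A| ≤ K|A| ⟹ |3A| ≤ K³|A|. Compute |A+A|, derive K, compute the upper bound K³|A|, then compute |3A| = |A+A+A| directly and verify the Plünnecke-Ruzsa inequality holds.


|A| = 5.
Step 1: Compute A + A by enumerating all 25 pairs.
A + A = {-4, -3, -2, 0, 1, 4, 5, 7, 8, 11, 12, 15, 18}, so |A + A| = 13.
Step 2: Doubling constant K = |A + A|/|A| = 13/5 = 13/5 ≈ 2.6000.
Step 3: Plünnecke-Ruzsa gives |3A| ≤ K³·|A| = (2.6000)³ · 5 ≈ 87.8800.
Step 4: Compute 3A = A + A + A directly by enumerating all triples (a,b,c) ∈ A³; |3A| = 25.
Step 5: Check 25 ≤ 87.8800? Yes ✓.

K = 13/5, Plünnecke-Ruzsa bound K³|A| ≈ 87.8800, |3A| = 25, inequality holds.


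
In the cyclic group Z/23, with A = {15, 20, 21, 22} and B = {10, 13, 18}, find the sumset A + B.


Work in Z/23Z: reduce every sum a + b modulo 23.
Enumerate all 12 pairs:
a = 15: 15+10=2, 15+13=5, 15+18=10
a = 20: 20+10=7, 20+13=10, 20+18=15
a = 21: 21+10=8, 21+13=11, 21+18=16
a = 22: 22+10=9, 22+13=12, 22+18=17
Distinct residues collected: {2, 5, 7, 8, 9, 10, 11, 12, 15, 16, 17}
|A + B| = 11 (out of 23 total residues).

A + B = {2, 5, 7, 8, 9, 10, 11, 12, 15, 16, 17}


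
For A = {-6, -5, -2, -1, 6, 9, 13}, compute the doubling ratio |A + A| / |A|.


|A| = 7.
Compute A + A by enumerating all 49 pairs.
A + A = {-12, -11, -10, -8, -7, -6, -4, -3, -2, 0, 1, 3, 4, 5, 7, 8, 11, 12, 15, 18, 19, 22, 26}, so |A + A| = 23.
K = |A + A| / |A| = 23/7 (already in lowest terms) ≈ 3.2857.
Reference: AP of size 7 gives K = 13/7 ≈ 1.8571; a fully generic set of size 7 gives K ≈ 4.0000.

|A| = 7, |A + A| = 23, K = 23/7.


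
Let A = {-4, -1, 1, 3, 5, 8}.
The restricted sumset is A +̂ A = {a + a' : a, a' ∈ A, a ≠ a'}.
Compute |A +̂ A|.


Restricted sumset: A +̂ A = {a + a' : a ∈ A, a' ∈ A, a ≠ a'}.
Equivalently, take A + A and drop any sum 2a that is achievable ONLY as a + a for a ∈ A (i.e. sums representable only with equal summands).
Enumerate pairs (a, a') with a < a' (symmetric, so each unordered pair gives one sum; this covers all a ≠ a'):
  -4 + -1 = -5
  -4 + 1 = -3
  -4 + 3 = -1
  -4 + 5 = 1
  -4 + 8 = 4
  -1 + 1 = 0
  -1 + 3 = 2
  -1 + 5 = 4
  -1 + 8 = 7
  1 + 3 = 4
  1 + 5 = 6
  1 + 8 = 9
  3 + 5 = 8
  3 + 8 = 11
  5 + 8 = 13
Collected distinct sums: {-5, -3, -1, 0, 1, 2, 4, 6, 7, 8, 9, 11, 13}
|A +̂ A| = 13
(Reference bound: |A +̂ A| ≥ 2|A| - 3 for |A| ≥ 2, with |A| = 6 giving ≥ 9.)

|A +̂ A| = 13


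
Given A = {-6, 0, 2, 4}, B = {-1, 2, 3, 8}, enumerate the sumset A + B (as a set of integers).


A + B = {a + b : a ∈ A, b ∈ B}.
Enumerate all |A|·|B| = 4·4 = 16 pairs (a, b) and collect distinct sums.
a = -6: -6+-1=-7, -6+2=-4, -6+3=-3, -6+8=2
a = 0: 0+-1=-1, 0+2=2, 0+3=3, 0+8=8
a = 2: 2+-1=1, 2+2=4, 2+3=5, 2+8=10
a = 4: 4+-1=3, 4+2=6, 4+3=7, 4+8=12
Collecting distinct sums: A + B = {-7, -4, -3, -1, 1, 2, 3, 4, 5, 6, 7, 8, 10, 12}
|A + B| = 14

A + B = {-7, -4, -3, -1, 1, 2, 3, 4, 5, 6, 7, 8, 10, 12}


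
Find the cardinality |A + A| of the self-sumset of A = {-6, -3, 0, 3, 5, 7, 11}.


A + A = {a + a' : a, a' ∈ A}; |A| = 7.
General bounds: 2|A| - 1 ≤ |A + A| ≤ |A|(|A|+1)/2, i.e. 13 ≤ |A + A| ≤ 28.
Lower bound 2|A|-1 is attained iff A is an arithmetic progression.
Enumerate sums a + a' for a ≤ a' (symmetric, so this suffices):
a = -6: -6+-6=-12, -6+-3=-9, -6+0=-6, -6+3=-3, -6+5=-1, -6+7=1, -6+11=5
a = -3: -3+-3=-6, -3+0=-3, -3+3=0, -3+5=2, -3+7=4, -3+11=8
a = 0: 0+0=0, 0+3=3, 0+5=5, 0+7=7, 0+11=11
a = 3: 3+3=6, 3+5=8, 3+7=10, 3+11=14
a = 5: 5+5=10, 5+7=12, 5+11=16
a = 7: 7+7=14, 7+11=18
a = 11: 11+11=22
Distinct sums: {-12, -9, -6, -3, -1, 0, 1, 2, 3, 4, 5, 6, 7, 8, 10, 11, 12, 14, 16, 18, 22}
|A + A| = 21

|A + A| = 21


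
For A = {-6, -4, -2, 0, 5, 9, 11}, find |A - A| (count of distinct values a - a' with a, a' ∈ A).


A - A = {a - a' : a, a' ∈ A}; |A| = 7.
Bounds: 2|A|-1 ≤ |A - A| ≤ |A|² - |A| + 1, i.e. 13 ≤ |A - A| ≤ 43.
Note: 0 ∈ A - A always (from a - a). The set is symmetric: if d ∈ A - A then -d ∈ A - A.
Enumerate nonzero differences d = a - a' with a > a' (then include -d):
Positive differences: {2, 4, 5, 6, 7, 9, 11, 13, 15, 17}
Full difference set: {0} ∪ (positive diffs) ∪ (negative diffs).
|A - A| = 1 + 2·10 = 21 (matches direct enumeration: 21).

|A - A| = 21


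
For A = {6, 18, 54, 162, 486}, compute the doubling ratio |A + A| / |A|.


|A| = 5.
Compute A + A by enumerating all 25 pairs.
A + A = {12, 24, 36, 60, 72, 108, 168, 180, 216, 324, 492, 504, 540, 648, 972}, so |A + A| = 15.
K = |A + A| / |A| = 15/5 = 3/1 ≈ 3.0000.
Reference: AP of size 5 gives K = 9/5 ≈ 1.8000; a fully generic set of size 5 gives K ≈ 3.0000.

|A| = 5, |A + A| = 15, K = 15/5 = 3/1.


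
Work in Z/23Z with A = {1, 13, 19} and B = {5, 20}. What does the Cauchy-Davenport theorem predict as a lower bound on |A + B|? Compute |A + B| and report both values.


Cauchy-Davenport: |A + B| ≥ min(p, |A| + |B| - 1) for A, B nonempty in Z/pZ.
|A| = 3, |B| = 2, p = 23.
CD lower bound = min(23, 3 + 2 - 1) = min(23, 4) = 4.
Compute A + B mod 23 directly:
a = 1: 1+5=6, 1+20=21
a = 13: 13+5=18, 13+20=10
a = 19: 19+5=1, 19+20=16
A + B = {1, 6, 10, 16, 18, 21}, so |A + B| = 6.
Verify: 6 ≥ 4? Yes ✓.

CD lower bound = 4, actual |A + B| = 6.


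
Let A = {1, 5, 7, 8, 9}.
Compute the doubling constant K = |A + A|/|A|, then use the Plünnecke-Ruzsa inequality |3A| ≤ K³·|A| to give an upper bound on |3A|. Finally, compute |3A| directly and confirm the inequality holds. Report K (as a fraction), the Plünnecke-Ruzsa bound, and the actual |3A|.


|A| = 5.
Step 1: Compute A + A by enumerating all 25 pairs.
A + A = {2, 6, 8, 9, 10, 12, 13, 14, 15, 16, 17, 18}, so |A + A| = 12.
Step 2: Doubling constant K = |A + A|/|A| = 12/5 = 12/5 ≈ 2.4000.
Step 3: Plünnecke-Ruzsa gives |3A| ≤ K³·|A| = (2.4000)³ · 5 ≈ 69.1200.
Step 4: Compute 3A = A + A + A directly by enumerating all triples (a,b,c) ∈ A³; |3A| = 20.
Step 5: Check 20 ≤ 69.1200? Yes ✓.

K = 12/5, Plünnecke-Ruzsa bound K³|A| ≈ 69.1200, |3A| = 20, inequality holds.


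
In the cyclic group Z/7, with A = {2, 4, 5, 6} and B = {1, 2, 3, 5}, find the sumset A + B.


Work in Z/7Z: reduce every sum a + b modulo 7.
Enumerate all 16 pairs:
a = 2: 2+1=3, 2+2=4, 2+3=5, 2+5=0
a = 4: 4+1=5, 4+2=6, 4+3=0, 4+5=2
a = 5: 5+1=6, 5+2=0, 5+3=1, 5+5=3
a = 6: 6+1=0, 6+2=1, 6+3=2, 6+5=4
Distinct residues collected: {0, 1, 2, 3, 4, 5, 6}
|A + B| = 7 (out of 7 total residues).

A + B = {0, 1, 2, 3, 4, 5, 6}


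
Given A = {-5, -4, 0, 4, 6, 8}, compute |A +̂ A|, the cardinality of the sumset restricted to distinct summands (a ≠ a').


Restricted sumset: A +̂ A = {a + a' : a ∈ A, a' ∈ A, a ≠ a'}.
Equivalently, take A + A and drop any sum 2a that is achievable ONLY as a + a for a ∈ A (i.e. sums representable only with equal summands).
Enumerate pairs (a, a') with a < a' (symmetric, so each unordered pair gives one sum; this covers all a ≠ a'):
  -5 + -4 = -9
  -5 + 0 = -5
  -5 + 4 = -1
  -5 + 6 = 1
  -5 + 8 = 3
  -4 + 0 = -4
  -4 + 4 = 0
  -4 + 6 = 2
  -4 + 8 = 4
  0 + 4 = 4
  0 + 6 = 6
  0 + 8 = 8
  4 + 6 = 10
  4 + 8 = 12
  6 + 8 = 14
Collected distinct sums: {-9, -5, -4, -1, 0, 1, 2, 3, 4, 6, 8, 10, 12, 14}
|A +̂ A| = 14
(Reference bound: |A +̂ A| ≥ 2|A| - 3 for |A| ≥ 2, with |A| = 6 giving ≥ 9.)

|A +̂ A| = 14


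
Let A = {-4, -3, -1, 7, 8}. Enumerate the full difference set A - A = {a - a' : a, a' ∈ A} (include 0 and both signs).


A - A = {a - a' : a, a' ∈ A}.
Compute a - a' for each ordered pair (a, a'):
a = -4: -4--4=0, -4--3=-1, -4--1=-3, -4-7=-11, -4-8=-12
a = -3: -3--4=1, -3--3=0, -3--1=-2, -3-7=-10, -3-8=-11
a = -1: -1--4=3, -1--3=2, -1--1=0, -1-7=-8, -1-8=-9
a = 7: 7--4=11, 7--3=10, 7--1=8, 7-7=0, 7-8=-1
a = 8: 8--4=12, 8--3=11, 8--1=9, 8-7=1, 8-8=0
Collecting distinct values (and noting 0 appears from a-a):
A - A = {-12, -11, -10, -9, -8, -3, -2, -1, 0, 1, 2, 3, 8, 9, 10, 11, 12}
|A - A| = 17

A - A = {-12, -11, -10, -9, -8, -3, -2, -1, 0, 1, 2, 3, 8, 9, 10, 11, 12}


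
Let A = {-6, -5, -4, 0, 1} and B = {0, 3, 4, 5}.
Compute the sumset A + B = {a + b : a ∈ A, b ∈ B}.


A + B = {a + b : a ∈ A, b ∈ B}.
Enumerate all |A|·|B| = 5·4 = 20 pairs (a, b) and collect distinct sums.
a = -6: -6+0=-6, -6+3=-3, -6+4=-2, -6+5=-1
a = -5: -5+0=-5, -5+3=-2, -5+4=-1, -5+5=0
a = -4: -4+0=-4, -4+3=-1, -4+4=0, -4+5=1
a = 0: 0+0=0, 0+3=3, 0+4=4, 0+5=5
a = 1: 1+0=1, 1+3=4, 1+4=5, 1+5=6
Collecting distinct sums: A + B = {-6, -5, -4, -3, -2, -1, 0, 1, 3, 4, 5, 6}
|A + B| = 12

A + B = {-6, -5, -4, -3, -2, -1, 0, 1, 3, 4, 5, 6}


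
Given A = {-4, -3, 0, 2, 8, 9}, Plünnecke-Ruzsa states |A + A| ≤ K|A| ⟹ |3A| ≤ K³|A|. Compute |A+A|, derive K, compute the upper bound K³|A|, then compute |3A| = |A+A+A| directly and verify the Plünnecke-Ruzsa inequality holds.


|A| = 6.
Step 1: Compute A + A by enumerating all 36 pairs.
A + A = {-8, -7, -6, -4, -3, -2, -1, 0, 2, 4, 5, 6, 8, 9, 10, 11, 16, 17, 18}, so |A + A| = 19.
Step 2: Doubling constant K = |A + A|/|A| = 19/6 = 19/6 ≈ 3.1667.
Step 3: Plünnecke-Ruzsa gives |3A| ≤ K³·|A| = (3.1667)³ · 6 ≈ 190.5278.
Step 4: Compute 3A = A + A + A directly by enumerating all triples (a,b,c) ∈ A³; |3A| = 37.
Step 5: Check 37 ≤ 190.5278? Yes ✓.

K = 19/6, Plünnecke-Ruzsa bound K³|A| ≈ 190.5278, |3A| = 37, inequality holds.


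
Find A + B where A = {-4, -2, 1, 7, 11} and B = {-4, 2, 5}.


A + B = {a + b : a ∈ A, b ∈ B}.
Enumerate all |A|·|B| = 5·3 = 15 pairs (a, b) and collect distinct sums.
a = -4: -4+-4=-8, -4+2=-2, -4+5=1
a = -2: -2+-4=-6, -2+2=0, -2+5=3
a = 1: 1+-4=-3, 1+2=3, 1+5=6
a = 7: 7+-4=3, 7+2=9, 7+5=12
a = 11: 11+-4=7, 11+2=13, 11+5=16
Collecting distinct sums: A + B = {-8, -6, -3, -2, 0, 1, 3, 6, 7, 9, 12, 13, 16}
|A + B| = 13

A + B = {-8, -6, -3, -2, 0, 1, 3, 6, 7, 9, 12, 13, 16}


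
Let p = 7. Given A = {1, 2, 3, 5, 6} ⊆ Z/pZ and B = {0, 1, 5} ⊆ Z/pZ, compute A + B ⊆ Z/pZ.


Work in Z/7Z: reduce every sum a + b modulo 7.
Enumerate all 15 pairs:
a = 1: 1+0=1, 1+1=2, 1+5=6
a = 2: 2+0=2, 2+1=3, 2+5=0
a = 3: 3+0=3, 3+1=4, 3+5=1
a = 5: 5+0=5, 5+1=6, 5+5=3
a = 6: 6+0=6, 6+1=0, 6+5=4
Distinct residues collected: {0, 1, 2, 3, 4, 5, 6}
|A + B| = 7 (out of 7 total residues).

A + B = {0, 1, 2, 3, 4, 5, 6}


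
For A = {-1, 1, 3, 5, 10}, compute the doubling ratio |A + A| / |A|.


|A| = 5.
Compute A + A by enumerating all 25 pairs.
A + A = {-2, 0, 2, 4, 6, 8, 9, 10, 11, 13, 15, 20}, so |A + A| = 12.
K = |A + A| / |A| = 12/5 (already in lowest terms) ≈ 2.4000.
Reference: AP of size 5 gives K = 9/5 ≈ 1.8000; a fully generic set of size 5 gives K ≈ 3.0000.

|A| = 5, |A + A| = 12, K = 12/5.


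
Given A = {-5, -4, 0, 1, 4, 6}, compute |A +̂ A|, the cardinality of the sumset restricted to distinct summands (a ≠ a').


Restricted sumset: A +̂ A = {a + a' : a ∈ A, a' ∈ A, a ≠ a'}.
Equivalently, take A + A and drop any sum 2a that is achievable ONLY as a + a for a ∈ A (i.e. sums representable only with equal summands).
Enumerate pairs (a, a') with a < a' (symmetric, so each unordered pair gives one sum; this covers all a ≠ a'):
  -5 + -4 = -9
  -5 + 0 = -5
  -5 + 1 = -4
  -5 + 4 = -1
  -5 + 6 = 1
  -4 + 0 = -4
  -4 + 1 = -3
  -4 + 4 = 0
  -4 + 6 = 2
  0 + 1 = 1
  0 + 4 = 4
  0 + 6 = 6
  1 + 4 = 5
  1 + 6 = 7
  4 + 6 = 10
Collected distinct sums: {-9, -5, -4, -3, -1, 0, 1, 2, 4, 5, 6, 7, 10}
|A +̂ A| = 13
(Reference bound: |A +̂ A| ≥ 2|A| - 3 for |A| ≥ 2, with |A| = 6 giving ≥ 9.)

|A +̂ A| = 13


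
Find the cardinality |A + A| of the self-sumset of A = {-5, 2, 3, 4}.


A + A = {a + a' : a, a' ∈ A}; |A| = 4.
General bounds: 2|A| - 1 ≤ |A + A| ≤ |A|(|A|+1)/2, i.e. 7 ≤ |A + A| ≤ 10.
Lower bound 2|A|-1 is attained iff A is an arithmetic progression.
Enumerate sums a + a' for a ≤ a' (symmetric, so this suffices):
a = -5: -5+-5=-10, -5+2=-3, -5+3=-2, -5+4=-1
a = 2: 2+2=4, 2+3=5, 2+4=6
a = 3: 3+3=6, 3+4=7
a = 4: 4+4=8
Distinct sums: {-10, -3, -2, -1, 4, 5, 6, 7, 8}
|A + A| = 9

|A + A| = 9


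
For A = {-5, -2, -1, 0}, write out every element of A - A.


A - A = {a - a' : a, a' ∈ A}.
Compute a - a' for each ordered pair (a, a'):
a = -5: -5--5=0, -5--2=-3, -5--1=-4, -5-0=-5
a = -2: -2--5=3, -2--2=0, -2--1=-1, -2-0=-2
a = -1: -1--5=4, -1--2=1, -1--1=0, -1-0=-1
a = 0: 0--5=5, 0--2=2, 0--1=1, 0-0=0
Collecting distinct values (and noting 0 appears from a-a):
A - A = {-5, -4, -3, -2, -1, 0, 1, 2, 3, 4, 5}
|A - A| = 11

A - A = {-5, -4, -3, -2, -1, 0, 1, 2, 3, 4, 5}


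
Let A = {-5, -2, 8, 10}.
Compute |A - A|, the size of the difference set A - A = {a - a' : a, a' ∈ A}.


A - A = {a - a' : a, a' ∈ A}; |A| = 4.
Bounds: 2|A|-1 ≤ |A - A| ≤ |A|² - |A| + 1, i.e. 7 ≤ |A - A| ≤ 13.
Note: 0 ∈ A - A always (from a - a). The set is symmetric: if d ∈ A - A then -d ∈ A - A.
Enumerate nonzero differences d = a - a' with a > a' (then include -d):
Positive differences: {2, 3, 10, 12, 13, 15}
Full difference set: {0} ∪ (positive diffs) ∪ (negative diffs).
|A - A| = 1 + 2·6 = 13 (matches direct enumeration: 13).

|A - A| = 13


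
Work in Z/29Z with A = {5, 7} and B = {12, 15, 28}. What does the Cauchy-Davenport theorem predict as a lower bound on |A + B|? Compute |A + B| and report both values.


Cauchy-Davenport: |A + B| ≥ min(p, |A| + |B| - 1) for A, B nonempty in Z/pZ.
|A| = 2, |B| = 3, p = 29.
CD lower bound = min(29, 2 + 3 - 1) = min(29, 4) = 4.
Compute A + B mod 29 directly:
a = 5: 5+12=17, 5+15=20, 5+28=4
a = 7: 7+12=19, 7+15=22, 7+28=6
A + B = {4, 6, 17, 19, 20, 22}, so |A + B| = 6.
Verify: 6 ≥ 4? Yes ✓.

CD lower bound = 4, actual |A + B| = 6.


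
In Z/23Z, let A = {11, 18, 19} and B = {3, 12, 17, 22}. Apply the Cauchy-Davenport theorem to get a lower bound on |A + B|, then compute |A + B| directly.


Cauchy-Davenport: |A + B| ≥ min(p, |A| + |B| - 1) for A, B nonempty in Z/pZ.
|A| = 3, |B| = 4, p = 23.
CD lower bound = min(23, 3 + 4 - 1) = min(23, 6) = 6.
Compute A + B mod 23 directly:
a = 11: 11+3=14, 11+12=0, 11+17=5, 11+22=10
a = 18: 18+3=21, 18+12=7, 18+17=12, 18+22=17
a = 19: 19+3=22, 19+12=8, 19+17=13, 19+22=18
A + B = {0, 5, 7, 8, 10, 12, 13, 14, 17, 18, 21, 22}, so |A + B| = 12.
Verify: 12 ≥ 6? Yes ✓.

CD lower bound = 6, actual |A + B| = 12.


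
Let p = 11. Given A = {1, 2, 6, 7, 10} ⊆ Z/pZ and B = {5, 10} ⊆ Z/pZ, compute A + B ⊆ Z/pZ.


Work in Z/11Z: reduce every sum a + b modulo 11.
Enumerate all 10 pairs:
a = 1: 1+5=6, 1+10=0
a = 2: 2+5=7, 2+10=1
a = 6: 6+5=0, 6+10=5
a = 7: 7+5=1, 7+10=6
a = 10: 10+5=4, 10+10=9
Distinct residues collected: {0, 1, 4, 5, 6, 7, 9}
|A + B| = 7 (out of 11 total residues).

A + B = {0, 1, 4, 5, 6, 7, 9}


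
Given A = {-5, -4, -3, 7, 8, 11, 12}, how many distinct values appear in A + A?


A + A = {a + a' : a, a' ∈ A}; |A| = 7.
General bounds: 2|A| - 1 ≤ |A + A| ≤ |A|(|A|+1)/2, i.e. 13 ≤ |A + A| ≤ 28.
Lower bound 2|A|-1 is attained iff A is an arithmetic progression.
Enumerate sums a + a' for a ≤ a' (symmetric, so this suffices):
a = -5: -5+-5=-10, -5+-4=-9, -5+-3=-8, -5+7=2, -5+8=3, -5+11=6, -5+12=7
a = -4: -4+-4=-8, -4+-3=-7, -4+7=3, -4+8=4, -4+11=7, -4+12=8
a = -3: -3+-3=-6, -3+7=4, -3+8=5, -3+11=8, -3+12=9
a = 7: 7+7=14, 7+8=15, 7+11=18, 7+12=19
a = 8: 8+8=16, 8+11=19, 8+12=20
a = 11: 11+11=22, 11+12=23
a = 12: 12+12=24
Distinct sums: {-10, -9, -8, -7, -6, 2, 3, 4, 5, 6, 7, 8, 9, 14, 15, 16, 18, 19, 20, 22, 23, 24}
|A + A| = 22

|A + A| = 22


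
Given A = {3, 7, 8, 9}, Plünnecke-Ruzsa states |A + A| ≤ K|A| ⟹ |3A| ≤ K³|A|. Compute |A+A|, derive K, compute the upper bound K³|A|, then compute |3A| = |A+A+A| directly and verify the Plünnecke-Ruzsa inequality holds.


|A| = 4.
Step 1: Compute A + A by enumerating all 16 pairs.
A + A = {6, 10, 11, 12, 14, 15, 16, 17, 18}, so |A + A| = 9.
Step 2: Doubling constant K = |A + A|/|A| = 9/4 = 9/4 ≈ 2.2500.
Step 3: Plünnecke-Ruzsa gives |3A| ≤ K³·|A| = (2.2500)³ · 4 ≈ 45.5625.
Step 4: Compute 3A = A + A + A directly by enumerating all triples (a,b,c) ∈ A³; |3A| = 15.
Step 5: Check 15 ≤ 45.5625? Yes ✓.

K = 9/4, Plünnecke-Ruzsa bound K³|A| ≈ 45.5625, |3A| = 15, inequality holds.


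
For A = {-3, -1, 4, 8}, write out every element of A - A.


A - A = {a - a' : a, a' ∈ A}.
Compute a - a' for each ordered pair (a, a'):
a = -3: -3--3=0, -3--1=-2, -3-4=-7, -3-8=-11
a = -1: -1--3=2, -1--1=0, -1-4=-5, -1-8=-9
a = 4: 4--3=7, 4--1=5, 4-4=0, 4-8=-4
a = 8: 8--3=11, 8--1=9, 8-4=4, 8-8=0
Collecting distinct values (and noting 0 appears from a-a):
A - A = {-11, -9, -7, -5, -4, -2, 0, 2, 4, 5, 7, 9, 11}
|A - A| = 13

A - A = {-11, -9, -7, -5, -4, -2, 0, 2, 4, 5, 7, 9, 11}


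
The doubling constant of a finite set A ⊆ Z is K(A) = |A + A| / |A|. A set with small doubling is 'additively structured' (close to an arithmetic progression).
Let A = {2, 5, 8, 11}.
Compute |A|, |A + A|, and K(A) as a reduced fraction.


|A| = 4.
Compute A + A by enumerating all 16 pairs.
A + A = {4, 7, 10, 13, 16, 19, 22}, so |A + A| = 7.
K = |A + A| / |A| = 7/4 (already in lowest terms) ≈ 1.7500.
Reference: AP of size 4 gives K = 7/4 ≈ 1.7500; a fully generic set of size 4 gives K ≈ 2.5000.

|A| = 4, |A + A| = 7, K = 7/4.


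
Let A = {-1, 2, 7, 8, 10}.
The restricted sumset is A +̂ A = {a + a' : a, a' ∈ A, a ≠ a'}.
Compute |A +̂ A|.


Restricted sumset: A +̂ A = {a + a' : a ∈ A, a' ∈ A, a ≠ a'}.
Equivalently, take A + A and drop any sum 2a that is achievable ONLY as a + a for a ∈ A (i.e. sums representable only with equal summands).
Enumerate pairs (a, a') with a < a' (symmetric, so each unordered pair gives one sum; this covers all a ≠ a'):
  -1 + 2 = 1
  -1 + 7 = 6
  -1 + 8 = 7
  -1 + 10 = 9
  2 + 7 = 9
  2 + 8 = 10
  2 + 10 = 12
  7 + 8 = 15
  7 + 10 = 17
  8 + 10 = 18
Collected distinct sums: {1, 6, 7, 9, 10, 12, 15, 17, 18}
|A +̂ A| = 9
(Reference bound: |A +̂ A| ≥ 2|A| - 3 for |A| ≥ 2, with |A| = 5 giving ≥ 7.)

|A +̂ A| = 9


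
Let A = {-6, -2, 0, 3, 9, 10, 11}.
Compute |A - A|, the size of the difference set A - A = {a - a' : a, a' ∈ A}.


A - A = {a - a' : a, a' ∈ A}; |A| = 7.
Bounds: 2|A|-1 ≤ |A - A| ≤ |A|² - |A| + 1, i.e. 13 ≤ |A - A| ≤ 43.
Note: 0 ∈ A - A always (from a - a). The set is symmetric: if d ∈ A - A then -d ∈ A - A.
Enumerate nonzero differences d = a - a' with a > a' (then include -d):
Positive differences: {1, 2, 3, 4, 5, 6, 7, 8, 9, 10, 11, 12, 13, 15, 16, 17}
Full difference set: {0} ∪ (positive diffs) ∪ (negative diffs).
|A - A| = 1 + 2·16 = 33 (matches direct enumeration: 33).

|A - A| = 33


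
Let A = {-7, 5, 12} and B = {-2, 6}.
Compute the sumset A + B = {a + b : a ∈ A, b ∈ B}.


A + B = {a + b : a ∈ A, b ∈ B}.
Enumerate all |A|·|B| = 3·2 = 6 pairs (a, b) and collect distinct sums.
a = -7: -7+-2=-9, -7+6=-1
a = 5: 5+-2=3, 5+6=11
a = 12: 12+-2=10, 12+6=18
Collecting distinct sums: A + B = {-9, -1, 3, 10, 11, 18}
|A + B| = 6

A + B = {-9, -1, 3, 10, 11, 18}
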